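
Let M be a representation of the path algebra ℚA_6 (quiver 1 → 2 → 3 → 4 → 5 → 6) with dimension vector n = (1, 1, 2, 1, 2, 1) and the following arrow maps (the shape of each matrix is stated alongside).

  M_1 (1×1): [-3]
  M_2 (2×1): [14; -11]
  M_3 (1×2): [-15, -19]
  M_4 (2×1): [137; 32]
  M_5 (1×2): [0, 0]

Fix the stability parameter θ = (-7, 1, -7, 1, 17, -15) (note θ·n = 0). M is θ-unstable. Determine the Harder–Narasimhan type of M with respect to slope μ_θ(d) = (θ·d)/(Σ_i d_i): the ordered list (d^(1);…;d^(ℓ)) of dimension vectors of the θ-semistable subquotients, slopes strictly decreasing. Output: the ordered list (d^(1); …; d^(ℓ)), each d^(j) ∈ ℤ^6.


Interval decomposition of M: I[1,5], I[3,3], I[5,5], I[6,6].
HN type (ℓ=5): μ^(1)=17; μ^(2)=1; μ^(3)=-3; μ^(4)=-7; μ^(5)=-15

((0, 0, 0, 0, 2, 0); (0, 0, 0, 1, 0, 0); (0, 1, 1, 0, 0, 0); (1, 0, 1, 0, 0, 0); (0, 0, 0, 0, 0, 1))


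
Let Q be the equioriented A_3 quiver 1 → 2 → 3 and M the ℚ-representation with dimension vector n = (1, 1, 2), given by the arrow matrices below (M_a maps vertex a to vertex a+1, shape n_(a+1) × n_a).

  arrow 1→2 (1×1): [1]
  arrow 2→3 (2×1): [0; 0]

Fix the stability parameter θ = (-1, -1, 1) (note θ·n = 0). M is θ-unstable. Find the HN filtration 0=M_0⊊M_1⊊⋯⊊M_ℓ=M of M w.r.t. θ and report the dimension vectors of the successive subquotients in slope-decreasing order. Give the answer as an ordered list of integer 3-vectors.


Via rank(M_{q-1}∘⋯∘M_p): M ≅ I[1,2], I[3,3]^2.
μ_θ-semistable layers: μ^(1)=1; μ^(2)=-1

((0, 0, 2); (1, 1, 0))


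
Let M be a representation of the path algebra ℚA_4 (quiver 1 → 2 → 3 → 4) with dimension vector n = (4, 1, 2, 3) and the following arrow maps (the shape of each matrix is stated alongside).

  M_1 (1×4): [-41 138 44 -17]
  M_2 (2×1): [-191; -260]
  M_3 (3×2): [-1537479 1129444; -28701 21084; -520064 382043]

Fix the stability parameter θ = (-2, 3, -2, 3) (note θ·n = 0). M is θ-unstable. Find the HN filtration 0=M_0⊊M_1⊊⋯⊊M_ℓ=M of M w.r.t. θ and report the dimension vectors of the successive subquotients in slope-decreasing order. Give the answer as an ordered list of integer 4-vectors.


Via rank(M_{q-1}∘⋯∘M_p): M ≅ I[1,1]^3, I[1,4], I[3,4], I[4,4].
μ_θ-semistable layers: μ^(1)=3; μ^(2)=1/2; μ^(3)=-2

((0, 0, 0, 3); (0, 1, 1, 0); (4, 0, 1, 0))


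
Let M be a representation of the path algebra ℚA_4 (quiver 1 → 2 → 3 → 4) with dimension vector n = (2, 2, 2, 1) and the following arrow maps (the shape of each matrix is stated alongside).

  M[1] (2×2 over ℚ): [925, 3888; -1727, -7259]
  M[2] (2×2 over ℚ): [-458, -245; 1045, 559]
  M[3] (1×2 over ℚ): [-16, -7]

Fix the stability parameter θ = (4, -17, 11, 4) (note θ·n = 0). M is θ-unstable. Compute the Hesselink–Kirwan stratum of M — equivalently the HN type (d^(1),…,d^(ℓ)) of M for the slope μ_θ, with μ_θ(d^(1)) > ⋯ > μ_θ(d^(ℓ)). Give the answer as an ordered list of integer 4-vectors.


Interval decomposition of M: I[1,3], I[1,4].
HN type (ℓ=3): μ^(1)=11; μ^(2)=15/2; μ^(3)=-13/2

((0, 0, 1, 0); (0, 0, 1, 1); (2, 2, 0, 0))


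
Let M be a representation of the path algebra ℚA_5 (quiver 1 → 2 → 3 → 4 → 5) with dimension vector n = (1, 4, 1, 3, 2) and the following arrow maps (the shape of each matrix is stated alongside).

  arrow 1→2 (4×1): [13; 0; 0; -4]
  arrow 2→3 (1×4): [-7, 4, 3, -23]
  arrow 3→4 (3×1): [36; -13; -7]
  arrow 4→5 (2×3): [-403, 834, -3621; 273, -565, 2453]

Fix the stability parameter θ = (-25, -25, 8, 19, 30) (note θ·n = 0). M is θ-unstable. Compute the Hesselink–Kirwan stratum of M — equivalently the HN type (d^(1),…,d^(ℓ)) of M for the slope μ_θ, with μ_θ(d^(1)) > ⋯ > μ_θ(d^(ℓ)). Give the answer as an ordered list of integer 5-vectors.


Via rank(M_{q-1}∘⋯∘M_p): M ≅ I[1,5], I[2,2]^3, I[4,4], I[4,5].
μ_θ-semistable layers: μ^(1)=30; μ^(2)=19; μ^(3)=8; μ^(4)=-25

((0, 0, 0, 0, 2); (0, 0, 0, 3, 0); (0, 0, 1, 0, 0); (1, 4, 0, 0, 0))


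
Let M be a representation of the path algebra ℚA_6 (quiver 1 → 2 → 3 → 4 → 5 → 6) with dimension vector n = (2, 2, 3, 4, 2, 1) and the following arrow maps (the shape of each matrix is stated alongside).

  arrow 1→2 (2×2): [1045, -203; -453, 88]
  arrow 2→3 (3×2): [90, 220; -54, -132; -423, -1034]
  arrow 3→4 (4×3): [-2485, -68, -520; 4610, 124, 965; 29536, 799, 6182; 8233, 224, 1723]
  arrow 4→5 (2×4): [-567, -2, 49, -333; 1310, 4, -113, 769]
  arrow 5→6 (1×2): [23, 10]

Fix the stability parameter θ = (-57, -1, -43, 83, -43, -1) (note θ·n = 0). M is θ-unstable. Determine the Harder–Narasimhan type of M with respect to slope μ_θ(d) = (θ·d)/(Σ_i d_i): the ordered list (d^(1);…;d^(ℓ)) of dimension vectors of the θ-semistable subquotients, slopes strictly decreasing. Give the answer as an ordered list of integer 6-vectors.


Via rank(M_{q-1}∘⋯∘M_p): M ≅ I[1,2], I[1,6], I[3,4], I[3,5], I[4,4].
μ_θ-semistable layers: μ^(1)=83; μ^(2)=20; μ^(3)=13; μ^(4)=-1; μ^(5)=-22; μ^(6)=-43; μ^(7)=-57

((0, 0, 0, 2, 0, 0); (0, 0, 0, 1, 1, 0); (0, 0, 0, 1, 1, 1); (0, 1, 0, 0, 0, 0); (0, 1, 1, 0, 0, 0); (0, 0, 2, 0, 0, 0); (2, 0, 0, 0, 0, 0))


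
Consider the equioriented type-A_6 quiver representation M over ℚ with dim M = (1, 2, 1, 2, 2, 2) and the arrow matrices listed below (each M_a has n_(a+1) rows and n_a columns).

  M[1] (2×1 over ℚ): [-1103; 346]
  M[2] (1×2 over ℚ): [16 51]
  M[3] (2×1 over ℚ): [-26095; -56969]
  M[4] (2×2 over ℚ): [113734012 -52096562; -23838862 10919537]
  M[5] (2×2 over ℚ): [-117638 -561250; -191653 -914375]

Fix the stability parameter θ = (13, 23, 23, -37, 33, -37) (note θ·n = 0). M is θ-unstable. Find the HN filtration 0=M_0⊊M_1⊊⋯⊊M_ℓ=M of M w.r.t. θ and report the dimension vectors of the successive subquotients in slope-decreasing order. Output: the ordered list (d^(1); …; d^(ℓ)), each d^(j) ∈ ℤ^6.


Barcode: M ≅ I[1,6], I[2,2], I[4,4], I[5,5], I[6,6]. HN layers by μ_θ (4 steps, strictly decreasing):
  μ^(1)=33; μ^(2)=23; μ^(3)=3; μ^(4)=-37

((0, 0, 0, 0, 1, 0); (0, 1, 0, 0, 0, 0); (1, 1, 1, 1, 1, 1); (0, 0, 0, 1, 0, 1))


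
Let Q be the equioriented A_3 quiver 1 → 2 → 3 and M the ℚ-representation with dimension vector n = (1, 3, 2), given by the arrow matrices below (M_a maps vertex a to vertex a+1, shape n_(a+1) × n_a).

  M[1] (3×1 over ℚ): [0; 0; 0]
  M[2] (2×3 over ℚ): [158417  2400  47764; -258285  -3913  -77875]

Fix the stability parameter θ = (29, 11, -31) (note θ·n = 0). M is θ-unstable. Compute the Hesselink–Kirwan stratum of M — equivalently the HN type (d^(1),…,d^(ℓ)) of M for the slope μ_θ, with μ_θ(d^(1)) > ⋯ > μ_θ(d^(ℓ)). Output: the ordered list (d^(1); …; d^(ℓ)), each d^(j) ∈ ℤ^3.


Interval decomposition of M: I[1,1], I[2,2], I[2,3]^2.
HN type (ℓ=3): μ^(1)=29; μ^(2)=11; μ^(3)=-10

((1, 0, 0); (0, 1, 0); (0, 2, 2))


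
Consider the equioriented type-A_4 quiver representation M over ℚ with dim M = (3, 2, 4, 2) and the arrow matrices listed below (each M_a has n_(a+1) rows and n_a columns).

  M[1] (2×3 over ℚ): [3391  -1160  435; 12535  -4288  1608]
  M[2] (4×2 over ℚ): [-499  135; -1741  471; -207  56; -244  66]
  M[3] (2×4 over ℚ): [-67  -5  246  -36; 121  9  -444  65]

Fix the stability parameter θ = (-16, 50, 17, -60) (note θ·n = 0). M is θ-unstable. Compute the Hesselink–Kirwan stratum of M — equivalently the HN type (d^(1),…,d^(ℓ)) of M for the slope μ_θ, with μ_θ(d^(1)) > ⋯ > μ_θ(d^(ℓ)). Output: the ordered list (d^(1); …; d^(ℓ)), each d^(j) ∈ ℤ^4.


Barcode: M ≅ I[1,1], I[1,3]^2, I[3,4]^2. HN layers by μ_θ (3 steps, strictly decreasing):
  μ^(1)=67/2; μ^(2)=-16; μ^(3)=-43/2

((0, 2, 2, 0); (3, 0, 0, 0); (0, 0, 2, 2))


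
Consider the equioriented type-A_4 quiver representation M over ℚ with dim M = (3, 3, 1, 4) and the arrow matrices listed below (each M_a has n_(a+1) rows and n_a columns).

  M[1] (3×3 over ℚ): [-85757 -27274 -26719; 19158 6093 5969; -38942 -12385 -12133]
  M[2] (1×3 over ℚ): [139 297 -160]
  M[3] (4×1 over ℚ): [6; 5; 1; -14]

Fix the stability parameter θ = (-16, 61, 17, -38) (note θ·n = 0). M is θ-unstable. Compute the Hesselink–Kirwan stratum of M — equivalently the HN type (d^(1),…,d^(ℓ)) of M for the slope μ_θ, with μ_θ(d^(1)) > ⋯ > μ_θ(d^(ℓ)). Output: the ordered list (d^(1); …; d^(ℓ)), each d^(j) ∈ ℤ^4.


Via rank(M_{q-1}∘⋯∘M_p): M ≅ I[1,1], I[1,2], I[1,4], I[2,2], I[4,4]^3.
μ_θ-semistable layers: μ^(1)=61; μ^(2)=40/3; μ^(3)=-16; μ^(4)=-38

((0, 2, 0, 0); (0, 1, 1, 1); (3, 0, 0, 0); (0, 0, 0, 3))


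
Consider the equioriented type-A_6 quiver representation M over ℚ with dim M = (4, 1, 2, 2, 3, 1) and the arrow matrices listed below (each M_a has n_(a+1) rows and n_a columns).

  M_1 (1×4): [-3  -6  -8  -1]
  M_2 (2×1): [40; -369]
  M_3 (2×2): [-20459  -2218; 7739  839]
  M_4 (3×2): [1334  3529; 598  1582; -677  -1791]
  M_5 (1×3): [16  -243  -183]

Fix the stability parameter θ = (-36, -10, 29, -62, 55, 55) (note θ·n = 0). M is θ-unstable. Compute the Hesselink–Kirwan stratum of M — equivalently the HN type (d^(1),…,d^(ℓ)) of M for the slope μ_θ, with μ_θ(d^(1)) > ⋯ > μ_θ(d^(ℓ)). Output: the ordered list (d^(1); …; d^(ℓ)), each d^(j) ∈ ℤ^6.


Via rank(M_{q-1}∘⋯∘M_p): M ≅ I[1,1]^3, I[1,6], I[3,5], I[5,5].
μ_θ-semistable layers: μ^(1)=55; μ^(2)=-43/3; μ^(3)=-33/2; μ^(4)=-36

((0, 0, 0, 0, 3, 1); (0, 1, 1, 1, 0, 0); (0, 0, 1, 1, 0, 0); (4, 0, 0, 0, 0, 0))


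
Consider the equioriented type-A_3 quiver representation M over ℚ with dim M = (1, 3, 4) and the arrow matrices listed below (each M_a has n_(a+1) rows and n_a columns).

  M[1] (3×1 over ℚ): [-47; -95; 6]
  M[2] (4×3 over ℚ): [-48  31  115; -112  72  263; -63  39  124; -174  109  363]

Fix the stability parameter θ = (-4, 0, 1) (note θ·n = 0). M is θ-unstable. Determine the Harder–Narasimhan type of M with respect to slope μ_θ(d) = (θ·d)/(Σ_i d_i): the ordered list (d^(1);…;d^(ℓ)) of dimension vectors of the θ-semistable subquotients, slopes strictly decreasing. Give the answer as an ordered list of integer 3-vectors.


Barcode: M ≅ I[1,3], I[2,3]^2, I[3,3]. HN layers by μ_θ (3 steps, strictly decreasing):
  μ^(1)=1; μ^(2)=0; μ^(3)=-4

((0, 0, 4); (0, 3, 0); (1, 0, 0))


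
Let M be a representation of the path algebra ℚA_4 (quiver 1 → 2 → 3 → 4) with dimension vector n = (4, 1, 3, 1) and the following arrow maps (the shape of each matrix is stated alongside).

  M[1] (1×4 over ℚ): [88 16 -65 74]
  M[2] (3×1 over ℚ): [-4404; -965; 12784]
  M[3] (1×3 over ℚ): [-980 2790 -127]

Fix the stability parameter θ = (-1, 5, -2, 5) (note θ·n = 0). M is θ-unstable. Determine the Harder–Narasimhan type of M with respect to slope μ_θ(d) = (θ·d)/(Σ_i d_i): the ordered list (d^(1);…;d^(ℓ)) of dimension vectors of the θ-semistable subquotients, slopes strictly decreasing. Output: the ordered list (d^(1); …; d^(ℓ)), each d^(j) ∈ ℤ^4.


Barcode: M ≅ I[1,1]^3, I[1,4], I[3,3]^2. HN layers by μ_θ (4 steps, strictly decreasing):
  μ^(1)=5; μ^(2)=3/2; μ^(3)=-1; μ^(4)=-2

((0, 0, 0, 1); (0, 1, 1, 0); (4, 0, 0, 0); (0, 0, 2, 0))


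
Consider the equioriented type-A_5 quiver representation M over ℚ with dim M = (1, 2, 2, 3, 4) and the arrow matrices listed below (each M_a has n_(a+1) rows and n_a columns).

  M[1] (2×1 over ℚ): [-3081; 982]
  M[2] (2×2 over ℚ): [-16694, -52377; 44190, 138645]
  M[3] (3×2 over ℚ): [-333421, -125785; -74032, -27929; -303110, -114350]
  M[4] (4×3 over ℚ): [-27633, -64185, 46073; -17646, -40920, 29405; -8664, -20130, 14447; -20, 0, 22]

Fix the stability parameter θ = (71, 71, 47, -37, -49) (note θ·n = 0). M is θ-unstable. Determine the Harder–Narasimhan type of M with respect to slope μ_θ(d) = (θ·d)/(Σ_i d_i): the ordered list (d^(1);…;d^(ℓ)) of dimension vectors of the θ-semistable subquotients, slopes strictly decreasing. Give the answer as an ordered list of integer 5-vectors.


Barcode: M ≅ I[1,2], I[2,5], I[3,4], I[4,5], I[5,5]^2. HN layers by μ_θ (5 steps, strictly decreasing):
  μ^(1)=71; μ^(2)=8; μ^(3)=5; μ^(4)=-43; μ^(5)=-49

((1, 1, 0, 0, 0); (0, 1, 1, 1, 1); (0, 0, 1, 1, 0); (0, 0, 0, 1, 1); (0, 0, 0, 0, 2))


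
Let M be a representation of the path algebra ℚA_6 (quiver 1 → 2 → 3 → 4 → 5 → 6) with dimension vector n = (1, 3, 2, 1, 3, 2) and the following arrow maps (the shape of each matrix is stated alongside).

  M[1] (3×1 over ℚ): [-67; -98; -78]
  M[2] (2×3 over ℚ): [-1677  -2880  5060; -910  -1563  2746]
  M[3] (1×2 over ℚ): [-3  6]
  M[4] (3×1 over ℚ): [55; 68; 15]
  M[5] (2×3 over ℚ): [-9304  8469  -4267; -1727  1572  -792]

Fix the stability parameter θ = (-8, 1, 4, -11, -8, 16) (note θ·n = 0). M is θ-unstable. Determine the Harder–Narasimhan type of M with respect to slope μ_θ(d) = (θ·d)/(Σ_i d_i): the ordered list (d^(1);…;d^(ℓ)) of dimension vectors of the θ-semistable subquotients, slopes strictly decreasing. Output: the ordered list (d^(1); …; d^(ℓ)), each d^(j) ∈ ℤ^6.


Via rank(M_{q-1}∘⋯∘M_p): M ≅ I[1,6], I[2,2], I[2,3], I[5,5], I[5,6].
μ_θ-semistable layers: μ^(1)=16; μ^(2)=4; μ^(3)=1; μ^(4)=-7/2; μ^(5)=-8

((0, 0, 0, 0, 0, 2); (0, 0, 1, 0, 0, 0); (0, 2, 0, 0, 0, 0); (0, 1, 1, 1, 1, 0); (1, 0, 0, 0, 2, 0))


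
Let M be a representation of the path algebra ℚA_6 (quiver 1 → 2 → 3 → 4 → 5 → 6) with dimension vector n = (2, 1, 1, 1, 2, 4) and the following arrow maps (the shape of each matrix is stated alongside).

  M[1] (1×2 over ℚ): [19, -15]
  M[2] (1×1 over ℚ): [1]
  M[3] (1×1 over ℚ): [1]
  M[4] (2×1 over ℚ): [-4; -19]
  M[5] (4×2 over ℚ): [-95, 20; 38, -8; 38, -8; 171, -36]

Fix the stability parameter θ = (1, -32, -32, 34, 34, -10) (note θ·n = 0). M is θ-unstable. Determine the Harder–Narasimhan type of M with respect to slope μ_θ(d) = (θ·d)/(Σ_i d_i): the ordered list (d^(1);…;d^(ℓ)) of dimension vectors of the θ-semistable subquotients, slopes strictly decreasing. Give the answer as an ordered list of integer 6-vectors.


Via rank(M_{q-1}∘⋯∘M_p): M ≅ I[1,1], I[1,5], I[5,6], I[6,6]^3.
μ_θ-semistable layers: μ^(1)=34; μ^(2)=12; μ^(3)=1; μ^(4)=-10; μ^(5)=-21

((0, 0, 0, 1, 1, 0); (0, 0, 0, 0, 1, 1); (1, 0, 0, 0, 0, 0); (0, 0, 0, 0, 0, 3); (1, 1, 1, 0, 0, 0))


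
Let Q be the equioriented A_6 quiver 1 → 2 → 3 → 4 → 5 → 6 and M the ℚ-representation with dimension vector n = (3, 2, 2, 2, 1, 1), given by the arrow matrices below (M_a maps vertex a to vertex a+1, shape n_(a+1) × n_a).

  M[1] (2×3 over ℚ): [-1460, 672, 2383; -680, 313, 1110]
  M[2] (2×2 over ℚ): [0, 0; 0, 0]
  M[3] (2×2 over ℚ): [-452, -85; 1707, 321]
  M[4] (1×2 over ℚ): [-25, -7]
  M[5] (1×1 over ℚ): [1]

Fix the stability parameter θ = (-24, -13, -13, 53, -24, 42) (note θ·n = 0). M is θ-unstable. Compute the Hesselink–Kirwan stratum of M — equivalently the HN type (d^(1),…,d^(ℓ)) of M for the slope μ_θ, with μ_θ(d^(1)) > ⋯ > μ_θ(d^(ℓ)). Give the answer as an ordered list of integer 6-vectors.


Barcode: M ≅ I[1,1], I[1,2]^2, I[3,4], I[3,6]. HN layers by μ_θ (5 steps, strictly decreasing):
  μ^(1)=53; μ^(2)=42; μ^(3)=29/2; μ^(4)=-13; μ^(5)=-24

((0, 0, 0, 1, 0, 0); (0, 0, 0, 0, 0, 1); (0, 0, 0, 1, 1, 0); (0, 2, 2, 0, 0, 0); (3, 0, 0, 0, 0, 0))


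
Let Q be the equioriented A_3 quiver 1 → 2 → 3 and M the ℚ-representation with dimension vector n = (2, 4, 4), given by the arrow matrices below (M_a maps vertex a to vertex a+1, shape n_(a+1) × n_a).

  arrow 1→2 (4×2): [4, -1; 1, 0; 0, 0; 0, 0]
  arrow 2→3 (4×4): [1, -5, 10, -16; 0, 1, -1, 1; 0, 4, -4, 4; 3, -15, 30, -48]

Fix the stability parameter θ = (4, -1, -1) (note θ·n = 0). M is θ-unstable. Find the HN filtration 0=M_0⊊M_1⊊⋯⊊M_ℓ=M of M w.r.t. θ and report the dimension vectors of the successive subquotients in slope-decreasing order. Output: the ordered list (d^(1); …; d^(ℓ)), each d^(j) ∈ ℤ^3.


Barcode: M ≅ I[1,3]^2, I[2,2]^2, I[3,3]^2. HN layers by μ_θ (2 steps, strictly decreasing):
  μ^(1)=2/3; μ^(2)=-1

((2, 2, 2); (0, 2, 2))


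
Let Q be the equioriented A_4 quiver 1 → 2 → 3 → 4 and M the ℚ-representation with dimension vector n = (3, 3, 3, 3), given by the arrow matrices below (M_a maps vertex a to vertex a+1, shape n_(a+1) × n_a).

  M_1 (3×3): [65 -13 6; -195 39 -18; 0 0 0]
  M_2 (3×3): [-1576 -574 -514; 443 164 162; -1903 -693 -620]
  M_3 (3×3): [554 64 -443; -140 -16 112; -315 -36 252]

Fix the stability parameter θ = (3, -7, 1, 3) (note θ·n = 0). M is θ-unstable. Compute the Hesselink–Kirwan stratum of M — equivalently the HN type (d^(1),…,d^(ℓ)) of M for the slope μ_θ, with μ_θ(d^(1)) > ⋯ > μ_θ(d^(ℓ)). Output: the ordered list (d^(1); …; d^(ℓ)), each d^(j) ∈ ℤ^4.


Via rank(M_{q-1}∘⋯∘M_p): M ≅ I[1,1]^2, I[1,4], I[2,3], I[2,4], I[4,4].
μ_θ-semistable layers: μ^(1)=3; μ^(2)=1; μ^(3)=-2; μ^(4)=-7

((2, 0, 0, 3); (0, 0, 3, 0); (1, 1, 0, 0); (0, 2, 0, 0))


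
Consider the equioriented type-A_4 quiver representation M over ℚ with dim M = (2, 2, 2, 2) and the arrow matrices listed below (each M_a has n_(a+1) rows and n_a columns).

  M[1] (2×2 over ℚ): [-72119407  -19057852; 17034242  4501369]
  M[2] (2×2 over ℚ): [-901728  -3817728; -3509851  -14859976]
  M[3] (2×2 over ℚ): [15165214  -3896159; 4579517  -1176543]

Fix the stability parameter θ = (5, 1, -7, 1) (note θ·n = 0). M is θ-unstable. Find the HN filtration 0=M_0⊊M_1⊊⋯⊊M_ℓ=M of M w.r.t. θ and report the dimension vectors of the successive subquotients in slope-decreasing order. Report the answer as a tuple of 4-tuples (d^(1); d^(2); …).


Barcode: M ≅ I[1,2], I[1,4], I[3,4]. HN layers by μ_θ (4 steps, strictly decreasing):
  μ^(1)=3; μ^(2)=1; μ^(3)=-1/3; μ^(4)=-7

((1, 1, 0, 0); (0, 0, 0, 2); (1, 1, 1, 0); (0, 0, 1, 0))


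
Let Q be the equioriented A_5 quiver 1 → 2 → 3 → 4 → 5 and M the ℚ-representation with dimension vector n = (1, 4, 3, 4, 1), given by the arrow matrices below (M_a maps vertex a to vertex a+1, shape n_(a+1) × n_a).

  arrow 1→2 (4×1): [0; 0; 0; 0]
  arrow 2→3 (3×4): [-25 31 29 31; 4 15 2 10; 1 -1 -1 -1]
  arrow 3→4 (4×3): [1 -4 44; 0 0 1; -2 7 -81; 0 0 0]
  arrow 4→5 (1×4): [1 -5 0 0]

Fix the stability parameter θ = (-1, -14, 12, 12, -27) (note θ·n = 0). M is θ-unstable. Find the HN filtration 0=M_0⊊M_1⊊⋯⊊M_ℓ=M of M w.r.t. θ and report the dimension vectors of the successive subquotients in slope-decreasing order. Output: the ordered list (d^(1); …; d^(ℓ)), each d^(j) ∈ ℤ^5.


Interval decomposition of M: I[1,1], I[2,2], I[2,4]^2, I[2,5], I[4,4].
HN type (ℓ=3): μ^(1)=12; μ^(2)=-1; μ^(3)=-14

((0, 0, 2, 3, 0); (1, 0, 1, 1, 1); (0, 4, 0, 0, 0))


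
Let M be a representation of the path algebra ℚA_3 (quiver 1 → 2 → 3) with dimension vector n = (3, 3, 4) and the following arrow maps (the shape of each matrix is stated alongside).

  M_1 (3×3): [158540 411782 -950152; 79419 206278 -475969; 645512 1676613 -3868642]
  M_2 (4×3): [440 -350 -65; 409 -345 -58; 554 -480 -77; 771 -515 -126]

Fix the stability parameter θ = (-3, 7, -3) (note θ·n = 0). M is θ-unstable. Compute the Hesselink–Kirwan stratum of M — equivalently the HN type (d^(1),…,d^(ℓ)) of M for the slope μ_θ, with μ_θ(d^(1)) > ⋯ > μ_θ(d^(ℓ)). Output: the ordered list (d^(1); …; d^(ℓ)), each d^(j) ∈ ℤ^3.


Via rank(M_{q-1}∘⋯∘M_p): M ≅ I[1,2], I[1,3]^2, I[3,3]^2.
μ_θ-semistable layers: μ^(1)=7; μ^(2)=2; μ^(3)=-3

((0, 1, 0); (0, 2, 2); (3, 0, 2))


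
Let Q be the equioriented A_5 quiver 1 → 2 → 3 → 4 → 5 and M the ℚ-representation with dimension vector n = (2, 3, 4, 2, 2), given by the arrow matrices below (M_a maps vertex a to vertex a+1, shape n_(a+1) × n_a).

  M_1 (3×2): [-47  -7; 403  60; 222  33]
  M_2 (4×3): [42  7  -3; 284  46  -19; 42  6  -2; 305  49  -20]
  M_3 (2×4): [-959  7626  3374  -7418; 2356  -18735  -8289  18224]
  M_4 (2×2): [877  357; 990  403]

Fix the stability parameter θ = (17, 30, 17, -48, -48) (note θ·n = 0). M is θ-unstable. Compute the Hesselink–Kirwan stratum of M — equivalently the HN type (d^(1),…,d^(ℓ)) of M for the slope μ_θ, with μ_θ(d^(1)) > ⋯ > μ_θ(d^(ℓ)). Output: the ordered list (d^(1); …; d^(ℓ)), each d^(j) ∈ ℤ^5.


Via rank(M_{q-1}∘⋯∘M_p): M ≅ I[1,5]^2, I[2,3], I[3,3].
μ_θ-semistable layers: μ^(1)=47/2; μ^(2)=17; μ^(3)=-32/5

((0, 1, 1, 0, 0); (0, 0, 1, 0, 0); (2, 2, 2, 2, 2))


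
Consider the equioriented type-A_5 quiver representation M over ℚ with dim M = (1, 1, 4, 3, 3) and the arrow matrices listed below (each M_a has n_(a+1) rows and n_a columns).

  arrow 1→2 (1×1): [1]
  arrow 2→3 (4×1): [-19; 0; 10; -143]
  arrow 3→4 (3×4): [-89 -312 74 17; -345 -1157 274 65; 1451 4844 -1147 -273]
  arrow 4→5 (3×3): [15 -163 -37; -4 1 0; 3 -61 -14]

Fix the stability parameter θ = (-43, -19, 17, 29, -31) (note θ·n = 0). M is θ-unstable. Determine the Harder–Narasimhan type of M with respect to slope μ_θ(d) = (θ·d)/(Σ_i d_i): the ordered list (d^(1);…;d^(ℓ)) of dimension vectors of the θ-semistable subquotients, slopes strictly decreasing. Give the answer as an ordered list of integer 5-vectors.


Via rank(M_{q-1}∘⋯∘M_p): M ≅ I[1,3], I[3,5]^3.
μ_θ-semistable layers: μ^(1)=17; μ^(2)=5; μ^(3)=-19; μ^(4)=-43

((0, 0, 1, 0, 0); (0, 0, 3, 3, 3); (0, 1, 0, 0, 0); (1, 0, 0, 0, 0))


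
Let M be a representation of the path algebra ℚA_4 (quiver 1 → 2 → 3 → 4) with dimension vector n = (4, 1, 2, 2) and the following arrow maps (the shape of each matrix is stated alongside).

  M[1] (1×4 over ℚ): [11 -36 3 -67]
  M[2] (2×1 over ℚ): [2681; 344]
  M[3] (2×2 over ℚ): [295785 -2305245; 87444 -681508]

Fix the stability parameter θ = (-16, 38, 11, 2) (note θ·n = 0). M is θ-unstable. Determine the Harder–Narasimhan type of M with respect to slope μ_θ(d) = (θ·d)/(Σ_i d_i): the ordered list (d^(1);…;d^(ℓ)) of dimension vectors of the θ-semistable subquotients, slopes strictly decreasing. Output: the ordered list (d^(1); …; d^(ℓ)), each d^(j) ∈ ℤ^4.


Via rank(M_{q-1}∘⋯∘M_p): M ≅ I[1,1]^3, I[1,4], I[3,3], I[4,4].
μ_θ-semistable layers: μ^(1)=17; μ^(2)=11; μ^(3)=2; μ^(4)=-16

((0, 1, 1, 1); (0, 0, 1, 0); (0, 0, 0, 1); (4, 0, 0, 0))


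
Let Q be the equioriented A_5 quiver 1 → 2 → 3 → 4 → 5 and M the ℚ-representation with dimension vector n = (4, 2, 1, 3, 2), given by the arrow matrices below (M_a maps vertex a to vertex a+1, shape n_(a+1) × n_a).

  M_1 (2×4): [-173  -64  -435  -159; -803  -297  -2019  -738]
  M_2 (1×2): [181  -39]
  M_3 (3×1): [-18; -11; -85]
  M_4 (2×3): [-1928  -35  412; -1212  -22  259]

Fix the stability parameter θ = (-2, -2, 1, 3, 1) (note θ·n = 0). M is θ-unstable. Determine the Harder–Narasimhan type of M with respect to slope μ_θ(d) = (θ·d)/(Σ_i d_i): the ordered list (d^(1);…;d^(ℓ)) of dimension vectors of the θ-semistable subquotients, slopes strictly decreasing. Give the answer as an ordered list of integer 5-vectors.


Via rank(M_{q-1}∘⋯∘M_p): M ≅ I[1,1]^2, I[1,2], I[1,5], I[4,4], I[4,5].
μ_θ-semistable layers: μ^(1)=3; μ^(2)=2; μ^(3)=1; μ^(4)=-2

((0, 0, 0, 1, 0); (0, 0, 0, 2, 2); (0, 0, 1, 0, 0); (4, 2, 0, 0, 0))


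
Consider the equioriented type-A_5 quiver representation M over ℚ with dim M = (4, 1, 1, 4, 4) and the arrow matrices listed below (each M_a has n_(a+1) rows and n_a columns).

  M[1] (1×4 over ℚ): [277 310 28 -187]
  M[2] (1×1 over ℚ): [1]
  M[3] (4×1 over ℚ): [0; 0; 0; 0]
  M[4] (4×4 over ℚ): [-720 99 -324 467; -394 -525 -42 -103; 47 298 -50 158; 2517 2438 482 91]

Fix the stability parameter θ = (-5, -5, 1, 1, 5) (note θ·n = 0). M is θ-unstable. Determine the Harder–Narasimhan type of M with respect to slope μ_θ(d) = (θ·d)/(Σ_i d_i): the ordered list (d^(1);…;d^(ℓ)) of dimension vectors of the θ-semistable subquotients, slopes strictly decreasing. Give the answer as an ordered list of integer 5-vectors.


Interval decomposition of M: I[1,1]^3, I[1,3], I[4,5]^4.
HN type (ℓ=3): μ^(1)=5; μ^(2)=1; μ^(3)=-5

((0, 0, 0, 0, 4); (0, 0, 1, 4, 0); (4, 1, 0, 0, 0))


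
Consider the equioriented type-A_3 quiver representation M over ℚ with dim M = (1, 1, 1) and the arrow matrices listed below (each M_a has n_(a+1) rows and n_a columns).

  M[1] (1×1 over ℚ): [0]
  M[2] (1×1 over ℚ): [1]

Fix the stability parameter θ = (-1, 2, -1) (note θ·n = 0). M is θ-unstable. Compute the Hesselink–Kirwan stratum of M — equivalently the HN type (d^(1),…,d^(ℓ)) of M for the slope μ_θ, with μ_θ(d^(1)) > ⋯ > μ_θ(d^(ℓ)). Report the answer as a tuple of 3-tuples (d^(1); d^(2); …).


Barcode: M ≅ I[1,1], I[2,3]. HN layers by μ_θ (2 steps, strictly decreasing):
  μ^(1)=1/2; μ^(2)=-1

((0, 1, 1); (1, 0, 0))


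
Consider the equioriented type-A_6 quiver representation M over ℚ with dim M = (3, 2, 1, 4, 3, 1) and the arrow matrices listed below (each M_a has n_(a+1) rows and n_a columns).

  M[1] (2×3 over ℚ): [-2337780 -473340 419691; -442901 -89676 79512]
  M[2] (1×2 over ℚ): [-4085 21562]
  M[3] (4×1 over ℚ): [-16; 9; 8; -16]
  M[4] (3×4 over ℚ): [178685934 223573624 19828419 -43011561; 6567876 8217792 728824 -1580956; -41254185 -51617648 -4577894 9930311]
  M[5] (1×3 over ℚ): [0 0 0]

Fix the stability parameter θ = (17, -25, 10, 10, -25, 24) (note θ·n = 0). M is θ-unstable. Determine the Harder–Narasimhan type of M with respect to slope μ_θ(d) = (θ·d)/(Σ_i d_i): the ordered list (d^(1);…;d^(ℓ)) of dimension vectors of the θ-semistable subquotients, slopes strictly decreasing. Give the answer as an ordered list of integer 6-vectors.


Via rank(M_{q-1}∘⋯∘M_p): M ≅ I[1,1], I[1,2], I[1,4], I[4,4], I[4,5]^2, I[5,5], I[6,6].
μ_θ-semistable layers: μ^(1)=24; μ^(2)=17; μ^(3)=10; μ^(4)=-4; μ^(5)=-15/2; μ^(6)=-25

((0, 0, 0, 0, 0, 1); (1, 0, 0, 0, 0, 0); (0, 0, 1, 2, 0, 0); (2, 2, 0, 0, 0, 0); (0, 0, 0, 2, 2, 0); (0, 0, 0, 0, 1, 0))


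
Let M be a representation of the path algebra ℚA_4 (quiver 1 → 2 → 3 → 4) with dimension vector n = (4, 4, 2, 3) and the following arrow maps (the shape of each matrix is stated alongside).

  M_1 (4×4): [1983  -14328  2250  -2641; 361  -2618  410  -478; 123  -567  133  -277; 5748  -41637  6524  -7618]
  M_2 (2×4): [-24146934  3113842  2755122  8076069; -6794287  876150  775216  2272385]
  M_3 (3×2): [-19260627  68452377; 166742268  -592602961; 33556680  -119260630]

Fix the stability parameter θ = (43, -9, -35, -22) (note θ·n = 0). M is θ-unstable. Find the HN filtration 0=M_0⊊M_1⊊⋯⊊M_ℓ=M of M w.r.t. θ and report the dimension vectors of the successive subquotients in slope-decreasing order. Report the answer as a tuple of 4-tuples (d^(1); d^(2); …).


Barcode: M ≅ I[1,2]^2, I[1,4]^2, I[4,4]. HN layers by μ_θ (3 steps, strictly decreasing):
  μ^(1)=17; μ^(2)=-23/4; μ^(3)=-22

((2, 2, 0, 0); (2, 2, 2, 2); (0, 0, 0, 1))


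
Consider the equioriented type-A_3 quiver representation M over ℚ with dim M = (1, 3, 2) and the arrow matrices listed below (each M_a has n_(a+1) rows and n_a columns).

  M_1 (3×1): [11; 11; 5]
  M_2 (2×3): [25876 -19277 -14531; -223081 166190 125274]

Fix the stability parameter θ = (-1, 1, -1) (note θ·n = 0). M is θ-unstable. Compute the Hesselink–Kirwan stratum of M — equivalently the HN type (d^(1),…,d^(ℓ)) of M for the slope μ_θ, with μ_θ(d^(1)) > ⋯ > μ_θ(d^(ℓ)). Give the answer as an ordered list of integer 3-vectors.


Via rank(M_{q-1}∘⋯∘M_p): M ≅ I[1,3], I[2,2], I[2,3].
μ_θ-semistable layers: μ^(1)=1; μ^(2)=0; μ^(3)=-1

((0, 1, 0); (0, 2, 2); (1, 0, 0))


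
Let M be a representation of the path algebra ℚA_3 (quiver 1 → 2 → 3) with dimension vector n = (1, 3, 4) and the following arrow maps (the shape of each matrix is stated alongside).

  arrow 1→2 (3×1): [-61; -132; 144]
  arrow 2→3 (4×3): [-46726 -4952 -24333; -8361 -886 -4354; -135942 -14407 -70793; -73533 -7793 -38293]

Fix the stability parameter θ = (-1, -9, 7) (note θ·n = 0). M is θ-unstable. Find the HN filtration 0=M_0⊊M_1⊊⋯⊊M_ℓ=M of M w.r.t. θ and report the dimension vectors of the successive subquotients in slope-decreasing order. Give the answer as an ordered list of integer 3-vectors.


Via rank(M_{q-1}∘⋯∘M_p): M ≅ I[1,3], I[2,3]^2, I[3,3].
μ_θ-semistable layers: μ^(1)=7; μ^(2)=-5; μ^(3)=-9

((0, 0, 4); (1, 1, 0); (0, 2, 0))


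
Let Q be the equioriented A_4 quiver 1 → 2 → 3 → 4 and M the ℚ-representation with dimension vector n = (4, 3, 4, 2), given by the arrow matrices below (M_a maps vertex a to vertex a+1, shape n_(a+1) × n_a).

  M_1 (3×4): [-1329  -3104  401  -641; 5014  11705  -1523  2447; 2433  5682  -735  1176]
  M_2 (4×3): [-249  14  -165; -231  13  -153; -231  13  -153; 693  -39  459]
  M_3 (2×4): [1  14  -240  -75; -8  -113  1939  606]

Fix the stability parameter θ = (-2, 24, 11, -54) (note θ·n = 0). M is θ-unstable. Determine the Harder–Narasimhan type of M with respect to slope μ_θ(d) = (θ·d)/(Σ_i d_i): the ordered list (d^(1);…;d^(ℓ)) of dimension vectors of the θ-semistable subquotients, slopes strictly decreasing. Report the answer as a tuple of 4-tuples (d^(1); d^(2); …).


Barcode: M ≅ I[1,1], I[1,2], I[1,3], I[1,4], I[3,3], I[3,4]. HN layers by μ_θ (6 steps, strictly decreasing):
  μ^(1)=24; μ^(2)=35/2; μ^(3)=11; μ^(4)=-2; μ^(5)=-21/4; μ^(6)=-43/2

((0, 1, 0, 0); (0, 1, 1, 0); (0, 0, 1, 0); (3, 0, 0, 0); (1, 1, 1, 1); (0, 0, 1, 1))


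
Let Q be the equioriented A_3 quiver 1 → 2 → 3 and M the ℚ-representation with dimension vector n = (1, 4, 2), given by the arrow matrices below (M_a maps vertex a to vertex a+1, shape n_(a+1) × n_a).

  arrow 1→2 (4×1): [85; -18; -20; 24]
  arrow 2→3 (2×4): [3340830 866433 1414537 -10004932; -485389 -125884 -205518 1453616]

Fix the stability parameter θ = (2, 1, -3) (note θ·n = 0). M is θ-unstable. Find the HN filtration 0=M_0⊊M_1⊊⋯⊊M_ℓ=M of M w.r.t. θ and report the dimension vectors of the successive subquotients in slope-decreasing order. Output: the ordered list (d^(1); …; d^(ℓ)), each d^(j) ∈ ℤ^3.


Barcode: M ≅ I[1,3], I[2,2]^2, I[2,3]. HN layers by μ_θ (3 steps, strictly decreasing):
  μ^(1)=1; μ^(2)=0; μ^(3)=-1

((0, 2, 0); (1, 1, 1); (0, 1, 1))


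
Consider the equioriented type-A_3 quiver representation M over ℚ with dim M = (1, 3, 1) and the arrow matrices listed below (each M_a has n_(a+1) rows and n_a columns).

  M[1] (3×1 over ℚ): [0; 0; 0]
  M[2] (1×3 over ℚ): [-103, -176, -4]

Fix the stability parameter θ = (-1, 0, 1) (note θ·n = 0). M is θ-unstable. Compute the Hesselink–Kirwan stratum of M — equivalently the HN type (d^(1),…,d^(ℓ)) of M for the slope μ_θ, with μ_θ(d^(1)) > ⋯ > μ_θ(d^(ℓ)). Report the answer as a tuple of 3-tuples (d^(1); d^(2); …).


Via rank(M_{q-1}∘⋯∘M_p): M ≅ I[1,1], I[2,2]^2, I[2,3].
μ_θ-semistable layers: μ^(1)=1; μ^(2)=0; μ^(3)=-1

((0, 0, 1); (0, 3, 0); (1, 0, 0))


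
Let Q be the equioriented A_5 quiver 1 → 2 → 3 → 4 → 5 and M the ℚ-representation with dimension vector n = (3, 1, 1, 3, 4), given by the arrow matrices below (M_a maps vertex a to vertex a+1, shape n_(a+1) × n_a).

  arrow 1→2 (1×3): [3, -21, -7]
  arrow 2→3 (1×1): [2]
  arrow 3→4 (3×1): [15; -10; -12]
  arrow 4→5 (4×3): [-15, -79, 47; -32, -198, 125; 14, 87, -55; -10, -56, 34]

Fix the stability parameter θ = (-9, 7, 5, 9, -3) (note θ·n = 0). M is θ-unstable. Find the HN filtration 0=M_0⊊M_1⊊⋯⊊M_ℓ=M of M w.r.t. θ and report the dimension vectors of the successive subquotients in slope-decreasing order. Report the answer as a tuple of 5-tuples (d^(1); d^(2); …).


Via rank(M_{q-1}∘⋯∘M_p): M ≅ I[1,1]^2, I[1,5], I[4,5]^2, I[5,5].
μ_θ-semistable layers: μ^(1)=9/2; μ^(2)=3; μ^(3)=-3; μ^(4)=-9

((0, 1, 1, 1, 1); (0, 0, 0, 2, 2); (0, 0, 0, 0, 1); (3, 0, 0, 0, 0))


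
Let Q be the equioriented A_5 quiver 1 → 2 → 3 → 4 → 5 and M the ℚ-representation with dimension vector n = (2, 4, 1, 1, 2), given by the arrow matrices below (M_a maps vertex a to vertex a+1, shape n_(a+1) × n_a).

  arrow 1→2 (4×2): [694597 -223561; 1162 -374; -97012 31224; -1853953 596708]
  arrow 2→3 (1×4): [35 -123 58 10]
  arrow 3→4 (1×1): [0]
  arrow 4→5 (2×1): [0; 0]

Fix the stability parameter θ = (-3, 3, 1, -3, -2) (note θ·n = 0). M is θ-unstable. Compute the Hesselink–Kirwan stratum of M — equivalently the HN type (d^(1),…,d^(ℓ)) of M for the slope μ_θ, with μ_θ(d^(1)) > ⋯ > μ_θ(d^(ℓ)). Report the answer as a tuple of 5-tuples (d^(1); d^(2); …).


Barcode: M ≅ I[1,2], I[1,3], I[2,2]^2, I[4,4], I[5,5]^2. HN layers by μ_θ (4 steps, strictly decreasing):
  μ^(1)=3; μ^(2)=2; μ^(3)=-2; μ^(4)=-3

((0, 3, 0, 0, 0); (0, 1, 1, 0, 0); (0, 0, 0, 0, 2); (2, 0, 0, 1, 0))


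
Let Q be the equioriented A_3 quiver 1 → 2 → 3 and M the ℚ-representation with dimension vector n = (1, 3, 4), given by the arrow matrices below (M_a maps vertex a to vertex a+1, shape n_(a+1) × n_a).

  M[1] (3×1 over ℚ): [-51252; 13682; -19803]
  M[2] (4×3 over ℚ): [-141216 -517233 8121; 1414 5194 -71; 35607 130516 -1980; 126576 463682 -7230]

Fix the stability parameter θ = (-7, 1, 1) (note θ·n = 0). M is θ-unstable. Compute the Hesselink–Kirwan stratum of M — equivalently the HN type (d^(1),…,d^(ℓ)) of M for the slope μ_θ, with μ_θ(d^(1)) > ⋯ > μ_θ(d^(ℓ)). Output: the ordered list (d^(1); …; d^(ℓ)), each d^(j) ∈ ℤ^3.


Interval decomposition of M: I[1,3], I[2,3]^2, I[3,3].
HN type (ℓ=2): μ^(1)=1; μ^(2)=-7

((0, 3, 4); (1, 0, 0))


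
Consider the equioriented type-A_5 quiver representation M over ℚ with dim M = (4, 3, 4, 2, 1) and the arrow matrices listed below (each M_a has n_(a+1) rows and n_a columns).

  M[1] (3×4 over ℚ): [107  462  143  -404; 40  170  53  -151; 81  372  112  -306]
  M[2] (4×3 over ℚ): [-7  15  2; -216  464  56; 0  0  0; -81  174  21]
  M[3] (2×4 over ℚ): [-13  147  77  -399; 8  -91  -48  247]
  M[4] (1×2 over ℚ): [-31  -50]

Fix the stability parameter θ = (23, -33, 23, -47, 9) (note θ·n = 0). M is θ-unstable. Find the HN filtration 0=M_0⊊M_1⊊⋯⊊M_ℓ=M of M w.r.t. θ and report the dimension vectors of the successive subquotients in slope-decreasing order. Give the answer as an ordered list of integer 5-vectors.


Via rank(M_{q-1}∘⋯∘M_p): M ≅ I[1,1], I[1,2], I[1,4], I[1,5], I[3,3]^2.
μ_θ-semistable layers: μ^(1)=23; μ^(2)=9; μ^(3)=-5; μ^(4)=-17/2

((1, 0, 2, 0, 0); (0, 0, 0, 0, 1); (1, 1, 0, 0, 0); (2, 2, 2, 2, 0))


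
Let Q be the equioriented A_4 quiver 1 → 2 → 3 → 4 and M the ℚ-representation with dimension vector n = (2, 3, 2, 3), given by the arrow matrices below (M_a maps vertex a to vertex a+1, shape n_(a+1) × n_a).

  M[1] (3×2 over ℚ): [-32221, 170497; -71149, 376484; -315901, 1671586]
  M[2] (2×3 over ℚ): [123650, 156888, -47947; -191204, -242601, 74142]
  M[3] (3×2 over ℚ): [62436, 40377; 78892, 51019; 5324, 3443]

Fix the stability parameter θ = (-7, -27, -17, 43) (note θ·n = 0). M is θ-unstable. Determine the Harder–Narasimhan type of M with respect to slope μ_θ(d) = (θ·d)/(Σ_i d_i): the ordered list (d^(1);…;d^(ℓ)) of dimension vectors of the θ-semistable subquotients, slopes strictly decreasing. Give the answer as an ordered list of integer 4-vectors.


Via rank(M_{q-1}∘⋯∘M_p): M ≅ I[1,2], I[1,4], I[2,3], I[4,4]^2.
μ_θ-semistable layers: μ^(1)=43; μ^(2)=-17; μ^(3)=-27

((0, 0, 0, 3); (2, 2, 2, 0); (0, 1, 0, 0))


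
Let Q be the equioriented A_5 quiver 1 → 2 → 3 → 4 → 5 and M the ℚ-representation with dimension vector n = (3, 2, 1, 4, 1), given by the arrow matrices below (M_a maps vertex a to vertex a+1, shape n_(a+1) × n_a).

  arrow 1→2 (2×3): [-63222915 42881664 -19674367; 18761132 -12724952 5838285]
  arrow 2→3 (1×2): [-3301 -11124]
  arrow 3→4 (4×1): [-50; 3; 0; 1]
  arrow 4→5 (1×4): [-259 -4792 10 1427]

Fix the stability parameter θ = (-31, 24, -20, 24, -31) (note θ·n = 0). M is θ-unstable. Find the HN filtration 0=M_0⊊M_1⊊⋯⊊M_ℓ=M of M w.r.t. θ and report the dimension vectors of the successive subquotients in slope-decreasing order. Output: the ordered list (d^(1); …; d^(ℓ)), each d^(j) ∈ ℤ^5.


Via rank(M_{q-1}∘⋯∘M_p): M ≅ I[1,1], I[1,2], I[1,5], I[4,4]^3.
μ_θ-semistable layers: μ^(1)=24; μ^(2)=-3/4; μ^(3)=-31

((0, 1, 0, 3, 0); (0, 1, 1, 1, 1); (3, 0, 0, 0, 0))


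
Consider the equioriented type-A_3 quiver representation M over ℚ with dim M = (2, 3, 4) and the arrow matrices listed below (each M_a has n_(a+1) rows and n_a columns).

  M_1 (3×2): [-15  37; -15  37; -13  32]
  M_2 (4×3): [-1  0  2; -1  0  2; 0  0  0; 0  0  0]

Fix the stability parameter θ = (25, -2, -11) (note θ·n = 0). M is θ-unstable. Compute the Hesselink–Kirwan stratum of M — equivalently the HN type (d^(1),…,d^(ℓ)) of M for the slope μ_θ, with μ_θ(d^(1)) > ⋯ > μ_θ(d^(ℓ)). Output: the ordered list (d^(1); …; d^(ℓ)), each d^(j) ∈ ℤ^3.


Via rank(M_{q-1}∘⋯∘M_p): M ≅ I[1,2], I[1,3], I[2,2], I[3,3]^3.
μ_θ-semistable layers: μ^(1)=23/2; μ^(2)=4; μ^(3)=-2; μ^(4)=-11

((1, 1, 0); (1, 1, 1); (0, 1, 0); (0, 0, 3))


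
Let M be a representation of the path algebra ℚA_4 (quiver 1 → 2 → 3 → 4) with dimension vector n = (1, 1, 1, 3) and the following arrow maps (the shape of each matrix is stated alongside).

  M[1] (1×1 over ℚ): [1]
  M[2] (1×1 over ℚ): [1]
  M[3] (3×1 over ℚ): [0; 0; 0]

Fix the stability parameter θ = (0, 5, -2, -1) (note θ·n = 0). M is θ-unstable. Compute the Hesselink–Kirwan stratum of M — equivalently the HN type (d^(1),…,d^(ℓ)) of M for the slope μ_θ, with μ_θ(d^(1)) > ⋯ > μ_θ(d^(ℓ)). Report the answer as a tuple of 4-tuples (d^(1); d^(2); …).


Barcode: M ≅ I[1,3], I[4,4]^3. HN layers by μ_θ (3 steps, strictly decreasing):
  μ^(1)=3/2; μ^(2)=0; μ^(3)=-1

((0, 1, 1, 0); (1, 0, 0, 0); (0, 0, 0, 3))


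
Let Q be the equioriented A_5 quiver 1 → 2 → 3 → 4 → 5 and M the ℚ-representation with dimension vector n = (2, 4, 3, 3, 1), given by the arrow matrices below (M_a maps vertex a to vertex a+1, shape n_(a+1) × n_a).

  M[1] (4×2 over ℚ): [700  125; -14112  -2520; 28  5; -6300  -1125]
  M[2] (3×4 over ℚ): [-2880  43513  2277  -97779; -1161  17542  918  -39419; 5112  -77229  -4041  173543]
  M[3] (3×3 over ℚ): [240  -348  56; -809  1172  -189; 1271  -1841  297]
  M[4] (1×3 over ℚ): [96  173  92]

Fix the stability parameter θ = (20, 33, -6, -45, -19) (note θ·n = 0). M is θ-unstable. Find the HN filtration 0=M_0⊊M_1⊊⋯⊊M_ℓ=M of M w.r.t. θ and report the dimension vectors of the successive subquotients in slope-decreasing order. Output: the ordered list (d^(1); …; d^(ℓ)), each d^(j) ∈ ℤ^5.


Interval decomposition of M: I[1,1], I[1,2], I[2,2], I[2,3], I[2,4], I[3,5], I[4,4].
HN type (ℓ=7): μ^(1)=33; μ^(2)=20; μ^(3)=27/2; μ^(4)=-6; μ^(5)=-19; μ^(6)=-51/2; μ^(7)=-45

((0, 2, 0, 0, 0); (2, 0, 0, 0, 0); (0, 1, 1, 0, 0); (0, 1, 1, 1, 0); (0, 0, 0, 0, 1); (0, 0, 1, 1, 0); (0, 0, 0, 1, 0))


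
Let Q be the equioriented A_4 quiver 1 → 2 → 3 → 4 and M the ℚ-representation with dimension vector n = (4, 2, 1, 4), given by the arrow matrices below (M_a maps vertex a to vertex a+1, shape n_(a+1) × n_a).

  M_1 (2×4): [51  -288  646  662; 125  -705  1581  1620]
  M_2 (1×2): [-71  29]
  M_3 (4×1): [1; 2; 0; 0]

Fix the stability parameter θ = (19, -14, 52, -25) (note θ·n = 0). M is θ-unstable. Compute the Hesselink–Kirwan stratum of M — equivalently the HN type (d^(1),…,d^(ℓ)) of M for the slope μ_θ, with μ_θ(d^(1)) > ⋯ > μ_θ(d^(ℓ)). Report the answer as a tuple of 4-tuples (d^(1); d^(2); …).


Interval decomposition of M: I[1,1]^2, I[1,2], I[1,4], I[4,4]^3.
HN type (ℓ=4): μ^(1)=19; μ^(2)=27/2; μ^(3)=5/2; μ^(4)=-25

((2, 0, 0, 0); (0, 0, 1, 1); (2, 2, 0, 0); (0, 0, 0, 3))
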